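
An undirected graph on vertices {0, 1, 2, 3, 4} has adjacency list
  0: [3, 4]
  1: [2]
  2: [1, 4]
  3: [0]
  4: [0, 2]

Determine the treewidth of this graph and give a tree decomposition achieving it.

Every bag has size at most 2, so the width is 2 − 1 = 1 and tw(G) ≤ 1. G has an edge, so its treewidth is at least 1. Hence tw(G) = 1 exactly.

Treewidth 1.
One such decomposition:
Bags: B1 = {1, 2}  B2 = {2, 4}  B3 = {0, 4}  B4 = {0, 3}
Tree: B1–B2, B2–B3, B3–B4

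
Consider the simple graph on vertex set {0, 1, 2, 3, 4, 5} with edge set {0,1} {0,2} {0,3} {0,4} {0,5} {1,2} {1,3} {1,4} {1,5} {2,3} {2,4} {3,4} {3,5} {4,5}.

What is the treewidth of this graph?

A width-4 tree decomposition is:
Bags: B1 = {0, 1, 3, 4, 5}  B2 = {0, 1, 2, 3, 4}
Tree: B1–B2
Each bag holds 5 vertices, so the decomposition has width 4, which upper-bounds the treewidth. Conversely, {0, 1, 2, 3, 4} is a clique of size 5, and the vertices of any clique must share a bag in every tree decomposition; so some bag has ≥ 5 vertices and tw(G) ≥ 4. The upper and lower bounds meet at 4, so that is the treewidth.

4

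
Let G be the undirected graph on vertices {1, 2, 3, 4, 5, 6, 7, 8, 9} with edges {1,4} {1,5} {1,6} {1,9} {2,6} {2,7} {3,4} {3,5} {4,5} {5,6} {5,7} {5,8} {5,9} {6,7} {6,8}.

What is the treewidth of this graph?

A width-2 tree decomposition is:
Bags: B1 = {3, 4, 5}  B2 = {1, 4, 5}  B3 = {1, 5, 6}  B4 = {5, 6, 7}  B5 = {2, 6, 7}  B6 = {5, 6, 8}  B7 = {1, 5, 9}
Tree: B1–B2, B2–B3, B3–B4, B4–B5, B4–B6, B2–B7
Every bag has size at most 3, so the width is 3 − 1 = 2 and tw(G) ≤ 2. On the other hand G contains the 3-clique {2, 6, 7}. A clique must lie in a single bag of any decomposition, so no decomposition can have width below 2. Hence tw(G) = 2 exactly.

2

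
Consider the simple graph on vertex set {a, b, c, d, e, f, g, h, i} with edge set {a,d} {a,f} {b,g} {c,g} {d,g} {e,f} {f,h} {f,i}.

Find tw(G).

1

A width-1 tree decomposition is:
Bags: B1 = {a, d}  B2 = {a, f}  B3 = {f, h}  B4 = {d, g}  B5 = {c, g}  B6 = {f, i}  B7 = {b, g}  B8 = {e, f}
Tree: B1–B2, B2–B3, B1–B4, B4–B5, B2–B6, B5–B7, B2–B8
The largest bag has 2 vertices, giving width 1; this decomposition certifies tw(G) ≤ 1. Since G has at least one edge (e.g. a–d), it is not an edgeless graph, so tw(G) ≥ 1. The upper and lower bounds meet at 1, so that is the treewidth.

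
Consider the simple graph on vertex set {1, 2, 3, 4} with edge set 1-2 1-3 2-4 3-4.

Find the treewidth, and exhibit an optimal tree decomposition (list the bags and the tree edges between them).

Treewidth 2.
One optimal decomposition is:
Bags: B1 = {1, 2, 4}  B2 = {1, 3, 4}
Tree: B1–B2

The largest bag has 3 vertices, giving width 2; this decomposition certifies tw(G) ≤ 2. The edges 1–2–4–3–1 form a cycle, so G is not a tree and its treewidth is at least 2. Combining the bounds, tw(G) = 2.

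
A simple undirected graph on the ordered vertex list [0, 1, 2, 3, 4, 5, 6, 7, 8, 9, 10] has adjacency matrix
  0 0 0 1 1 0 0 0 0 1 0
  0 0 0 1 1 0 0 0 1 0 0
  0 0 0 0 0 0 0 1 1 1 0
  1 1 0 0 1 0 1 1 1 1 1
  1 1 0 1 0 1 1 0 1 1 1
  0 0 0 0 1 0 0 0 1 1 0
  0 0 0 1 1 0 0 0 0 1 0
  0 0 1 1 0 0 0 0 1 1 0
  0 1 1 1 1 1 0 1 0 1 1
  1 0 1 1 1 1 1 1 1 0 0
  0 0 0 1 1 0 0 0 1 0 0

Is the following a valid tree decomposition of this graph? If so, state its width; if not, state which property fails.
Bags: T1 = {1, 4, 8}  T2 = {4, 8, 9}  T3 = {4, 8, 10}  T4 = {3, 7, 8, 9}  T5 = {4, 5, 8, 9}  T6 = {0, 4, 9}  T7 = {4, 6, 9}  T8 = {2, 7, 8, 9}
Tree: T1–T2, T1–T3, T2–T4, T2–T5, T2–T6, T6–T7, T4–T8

A tree decomposition must satisfy three properties: every vertex lies in some bag; for every edge, both endpoints lie together in some bag; and for every vertex, the bags containing it form a connected subtree. Here edge (3,4) lies in no bag, so the decomposition is invalid.

No — edge (3,4) lies in no bag.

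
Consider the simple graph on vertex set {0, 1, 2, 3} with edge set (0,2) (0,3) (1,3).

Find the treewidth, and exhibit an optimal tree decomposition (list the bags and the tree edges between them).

Every bag has size at most 2, so the width is 2 − 1 = 1 and tw(G) ≤ 1. Since G has at least one edge (e.g. 1–3), it is not an edgeless graph, so tw(G) ≥ 1. Therefore the treewidth is 1.

Treewidth 1.
One such decomposition:
Bags: B1 = {1, 3}  B2 = {0, 3}  B3 = {0, 2}
Tree: B1–B2, B2–B3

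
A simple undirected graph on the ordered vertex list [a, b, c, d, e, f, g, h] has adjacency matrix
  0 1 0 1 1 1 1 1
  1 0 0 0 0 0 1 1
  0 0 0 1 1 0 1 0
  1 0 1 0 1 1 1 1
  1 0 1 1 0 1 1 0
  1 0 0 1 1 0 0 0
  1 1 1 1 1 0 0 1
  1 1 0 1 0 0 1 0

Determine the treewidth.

3

A width-3 tree decomposition is:
Bags: B1 = {a, d, g, h}  B2 = {a, d, e, g}  B3 = {a, d, e, f}  B4 = {c, d, e, g}  B5 = {a, b, g, h}
Tree: B1–B2, B2–B3, B2–B4, B1–B5
Every bag has size at most 4, so the width is 4 − 1 = 3 and tw(G) ≤ 3. Conversely, {c, d, e, g} is a clique of size 4, and the vertices of any clique must share a bag in every tree decomposition; so some bag has ≥ 4 vertices and tw(G) ≥ 3. Combining the bounds, tw(G) = 3.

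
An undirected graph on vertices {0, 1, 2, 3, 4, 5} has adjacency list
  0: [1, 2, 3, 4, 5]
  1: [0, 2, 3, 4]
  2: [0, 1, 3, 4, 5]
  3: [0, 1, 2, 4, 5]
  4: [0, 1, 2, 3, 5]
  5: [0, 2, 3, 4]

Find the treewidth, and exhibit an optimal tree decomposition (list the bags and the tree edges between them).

Each bag holds 5 vertices, so the decomposition has width 4, which upper-bounds the treewidth. On the other hand G contains the 5-clique {0, 1, 2, 3, 4}. A clique must lie in a single bag of any decomposition, so no decomposition can have width below 4. Hence tw(G) = 4 exactly.

Treewidth 4.
One such decomposition:
Bags: B1 = {0, 1, 2, 3, 4}  B2 = {0, 2, 3, 4, 5}
Tree: B1–B2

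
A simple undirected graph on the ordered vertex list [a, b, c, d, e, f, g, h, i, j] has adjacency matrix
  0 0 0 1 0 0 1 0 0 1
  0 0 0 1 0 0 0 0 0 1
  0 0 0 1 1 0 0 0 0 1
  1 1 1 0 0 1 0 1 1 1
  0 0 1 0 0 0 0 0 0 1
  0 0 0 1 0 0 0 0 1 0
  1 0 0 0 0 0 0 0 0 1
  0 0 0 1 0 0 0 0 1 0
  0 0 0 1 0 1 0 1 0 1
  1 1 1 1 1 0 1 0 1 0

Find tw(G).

A width-2 tree decomposition is:
Bags: B1 = {a, d, j}  B2 = {d, i, j}  B3 = {d, f, i}  B4 = {d, h, i}  B5 = {c, d, j}  B6 = {b, d, j}  B7 = {a, g, j}  B8 = {c, e, j}
Tree: B1–B2, B2–B3, B3–B4, B2–B5, B2–B6, B1–B7, B5–B8
Every bag has size at most 3, so the width is 3 − 1 = 2 and tw(G) ≤ 2. Conversely, {c, d, j} is a clique of size 3, and the vertices of any clique must share a bag in every tree decomposition; so some bag has ≥ 3 vertices and tw(G) ≥ 2. The upper and lower bounds meet at 2, so that is the treewidth.

2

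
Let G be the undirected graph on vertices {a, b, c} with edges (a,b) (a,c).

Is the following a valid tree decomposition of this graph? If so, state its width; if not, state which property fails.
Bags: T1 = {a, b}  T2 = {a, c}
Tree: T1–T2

Yes; width 1.

Checking the three conditions: (i) the bags cover all of {a, b, c}; (ii) for each edge, some bag contains both endpoints; (iii) the bags containing any fixed vertex form a subtree. All hold, so the decomposition is valid with width 2 − 1 = 1.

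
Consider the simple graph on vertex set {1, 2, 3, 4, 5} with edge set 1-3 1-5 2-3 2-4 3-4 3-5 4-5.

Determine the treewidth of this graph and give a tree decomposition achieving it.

Treewidth 2.
One such decomposition:
Bags: B1 = {1, 3, 5}  B2 = {3, 4, 5}  B3 = {2, 3, 4}
Tree: B1–B2, B2–B3

The largest bag has 3 vertices, giving width 2; this decomposition certifies tw(G) ≤ 2. Conversely, {1, 3, 5} is a clique of size 3, and the vertices of any clique must share a bag in every tree decomposition; so some bag has ≥ 3 vertices and tw(G) ≥ 2. Therefore the treewidth is 2.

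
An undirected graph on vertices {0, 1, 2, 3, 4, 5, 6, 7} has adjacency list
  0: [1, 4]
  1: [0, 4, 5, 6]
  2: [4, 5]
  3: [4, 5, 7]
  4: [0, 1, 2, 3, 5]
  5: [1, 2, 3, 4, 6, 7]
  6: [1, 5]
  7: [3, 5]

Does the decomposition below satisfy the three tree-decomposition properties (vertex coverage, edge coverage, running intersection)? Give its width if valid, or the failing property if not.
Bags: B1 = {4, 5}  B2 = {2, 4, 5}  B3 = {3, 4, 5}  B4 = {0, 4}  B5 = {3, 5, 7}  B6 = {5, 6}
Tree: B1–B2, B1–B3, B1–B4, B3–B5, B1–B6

A tree decomposition must satisfy three properties: every vertex lies in some bag; for every edge, both endpoints lie together in some bag; and for every vertex, the bags containing it form a connected subtree. Here vertex 1 appears in no bag, so the decomposition is invalid.

No — vertex 1 appears in no bag.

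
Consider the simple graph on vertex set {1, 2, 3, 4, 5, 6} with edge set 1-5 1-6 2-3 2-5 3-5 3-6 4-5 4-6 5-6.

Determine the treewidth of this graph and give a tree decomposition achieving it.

Every bag has size at most 3, so the width is 3 − 1 = 2 and tw(G) ≤ 2. Conversely, {2, 3, 5} is a clique of size 3, and the vertices of any clique must share a bag in every tree decomposition; so some bag has ≥ 3 vertices and tw(G) ≥ 2. The upper and lower bounds meet at 2, so that is the treewidth.

Treewidth 2.
Bags: B1 = {4, 5, 6}  B2 = {3, 5, 6}  B3 = {1, 5, 6}  B4 = {2, 3, 5}
Tree: B1–B2, B1–B3, B2–B4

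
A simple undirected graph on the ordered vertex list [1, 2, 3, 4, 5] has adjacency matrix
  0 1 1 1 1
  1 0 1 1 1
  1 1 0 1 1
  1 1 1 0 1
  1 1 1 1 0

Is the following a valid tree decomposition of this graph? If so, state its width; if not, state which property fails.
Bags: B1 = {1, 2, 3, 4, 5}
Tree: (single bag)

Yes; width 4.

Vertex coverage: the bags together contain {1, 2, 3, 4, 5}, the full vertex set. Edge coverage: each edge of G has both endpoints in at least one bag. Running intersection: for every vertex, the bags containing it form a connected subtree. All three properties hold, so this is a valid tree decomposition of width max|bag| − 1 = 4, and hence tw(G) ≤ 4.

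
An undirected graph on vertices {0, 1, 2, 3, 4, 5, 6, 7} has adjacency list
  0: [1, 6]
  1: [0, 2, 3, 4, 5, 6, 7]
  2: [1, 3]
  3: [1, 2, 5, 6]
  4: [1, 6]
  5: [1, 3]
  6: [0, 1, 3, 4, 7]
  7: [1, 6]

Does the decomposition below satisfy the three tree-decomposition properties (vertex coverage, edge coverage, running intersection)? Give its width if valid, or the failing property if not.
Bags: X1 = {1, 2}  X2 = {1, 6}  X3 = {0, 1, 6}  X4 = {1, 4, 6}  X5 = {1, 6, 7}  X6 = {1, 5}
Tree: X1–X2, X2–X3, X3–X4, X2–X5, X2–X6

No — vertex 3 appears in no bag.

A tree decomposition must satisfy three properties: every vertex lies in some bag; for every edge, both endpoints lie together in some bag; and for every vertex, the bags containing it form a connected subtree. Here vertex 3 appears in no bag, so the decomposition is invalid.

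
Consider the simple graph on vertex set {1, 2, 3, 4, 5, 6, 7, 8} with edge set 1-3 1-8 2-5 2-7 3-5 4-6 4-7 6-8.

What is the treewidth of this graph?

2

A width-2 tree decomposition is:
Bags: B1 = {1, 3, 8}  B2 = {3, 5, 8}  B3 = {2, 5, 8}  B4 = {2, 7, 8}  B5 = {4, 7, 8}  B6 = {4, 6, 8}
Tree: B1–B2, B2–B3, B3–B4, B4–B5, B5–B6
The largest bag has 3 vertices, giving width 2; this decomposition certifies tw(G) ≤ 2. For the lower bound, G contains the cycle 8–1–3–5–2–7–4–6–8, so G is not a forest; only forests have treewidth ≤ 1, hence tw(G) ≥ 2. The upper and lower bounds meet at 2, so that is the treewidth.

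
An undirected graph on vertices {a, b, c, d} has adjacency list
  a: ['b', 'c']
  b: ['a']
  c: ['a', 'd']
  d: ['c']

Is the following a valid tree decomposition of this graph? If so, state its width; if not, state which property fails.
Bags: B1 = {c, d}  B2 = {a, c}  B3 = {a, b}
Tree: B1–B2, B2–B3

Yes; width 1.

Vertex coverage: the bags together contain {a, b, c, d}, the full vertex set. Edge coverage: each edge of G has both endpoints in at least one bag. Running intersection: for every vertex, the bags containing it form a connected subtree. All three properties hold, so this is a valid tree decomposition of width max|bag| − 1 = 1, and hence tw(G) ≤ 1.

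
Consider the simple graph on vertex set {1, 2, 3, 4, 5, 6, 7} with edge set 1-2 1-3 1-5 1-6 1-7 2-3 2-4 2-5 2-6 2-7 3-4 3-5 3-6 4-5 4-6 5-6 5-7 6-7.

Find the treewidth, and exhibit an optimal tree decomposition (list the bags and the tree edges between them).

The largest bag has 5 vertices, giving width 4; this decomposition certifies tw(G) ≤ 4. For the lower bound, the 5 vertices {1, 2, 3, 5, 6} are pairwise adjacent, and any tree decomposition puts a clique entirely inside one bag — forcing width ≥ 4. Hence tw(G) = 4 exactly.

Treewidth 4.
One optimal decomposition is:
Bags: B1 = {1, 2, 5, 6, 7}  B2 = {1, 2, 3, 5, 6}  B3 = {2, 3, 4, 5, 6}
Tree: B1–B2, B2–B3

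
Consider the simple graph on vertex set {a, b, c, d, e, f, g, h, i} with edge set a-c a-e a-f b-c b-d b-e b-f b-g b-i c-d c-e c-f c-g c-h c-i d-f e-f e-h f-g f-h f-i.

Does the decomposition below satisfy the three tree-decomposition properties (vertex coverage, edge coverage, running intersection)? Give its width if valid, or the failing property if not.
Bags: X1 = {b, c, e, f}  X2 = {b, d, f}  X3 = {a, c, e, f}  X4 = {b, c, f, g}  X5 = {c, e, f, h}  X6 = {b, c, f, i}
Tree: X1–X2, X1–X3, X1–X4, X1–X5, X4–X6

A tree decomposition must satisfy three properties: every vertex lies in some bag; for every edge, both endpoints lie together in some bag; and for every vertex, the bags containing it form a connected subtree. Here edge (c,d) lies in no bag, so the decomposition is invalid.

No — edge (c,d) lies in no bag.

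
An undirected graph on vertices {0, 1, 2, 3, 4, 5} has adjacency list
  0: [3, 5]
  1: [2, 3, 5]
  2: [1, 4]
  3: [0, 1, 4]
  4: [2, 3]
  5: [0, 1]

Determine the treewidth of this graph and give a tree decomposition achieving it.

The largest bag has 3 vertices, giving width 2; this decomposition certifies tw(G) ≤ 2. For the lower bound, G contains the cycle 0–5–1–3–0, so G is not a forest; only forests have treewidth ≤ 1, hence tw(G) ≥ 2. Combining the bounds, tw(G) = 2.

Treewidth 2.
One such decomposition:
Bags: B1 = {0, 3, 5}  B2 = {1, 3, 5}  B3 = {1, 3, 4}  B4 = {1, 2, 4}
Tree: B1–B2, B2–B3, B3–B4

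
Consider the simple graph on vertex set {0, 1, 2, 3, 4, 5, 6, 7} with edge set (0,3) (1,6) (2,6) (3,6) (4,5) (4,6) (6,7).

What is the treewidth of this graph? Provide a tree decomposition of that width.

Each bag holds 2 vertices, so the decomposition has width 1, which upper-bounds the treewidth. G has an edge, so its treewidth is at least 1. Hence tw(G) = 1 exactly.

Treewidth 1.
Bags: B1 = {4, 6}  B2 = {2, 6}  B3 = {3, 6}  B4 = {0, 3}  B5 = {4, 5}  B6 = {6, 7}  B7 = {1, 6}
Tree: B1–B2, B1–B3, B3–B4, B1–B5, B3–B6, B6–B7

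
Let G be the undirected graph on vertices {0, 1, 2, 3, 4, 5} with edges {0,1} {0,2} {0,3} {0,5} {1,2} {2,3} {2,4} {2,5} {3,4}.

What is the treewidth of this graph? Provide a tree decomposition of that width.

Treewidth 2.
One optimal decomposition is:
Bags: B1 = {0, 2, 3}  B2 = {2, 3, 4}  B3 = {0, 2, 5}  B4 = {0, 1, 2}
Tree: B1–B2, B1–B3, B1–B4

The largest bag has 3 vertices, giving width 2; this decomposition certifies tw(G) ≤ 2. For the lower bound, the 3 vertices {0, 1, 2} are pairwise adjacent, and any tree decomposition puts a clique entirely inside one bag — forcing width ≥ 2. Combining the bounds, tw(G) = 2.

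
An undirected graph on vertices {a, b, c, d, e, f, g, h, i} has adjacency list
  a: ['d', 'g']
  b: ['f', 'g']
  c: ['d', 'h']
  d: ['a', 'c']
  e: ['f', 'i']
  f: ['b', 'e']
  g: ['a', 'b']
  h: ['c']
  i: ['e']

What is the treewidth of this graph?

A width-1 tree decomposition is:
Bags: B1 = {c, h}  B2 = {c, d}  B3 = {a, d}  B4 = {a, g}  B5 = {b, g}  B6 = {b, f}  B7 = {e, f}  B8 = {e, i}
Tree: B1–B2, B2–B3, B3–B4, B4–B5, B5–B6, B6–B7, B7–B8
Each bag holds 2 vertices, so the decomposition has width 1, which upper-bounds the treewidth. Since G has at least one edge (e.g. h–c), it is not an edgeless graph, so tw(G) ≥ 1. The upper and lower bounds meet at 1, so that is the treewidth.

1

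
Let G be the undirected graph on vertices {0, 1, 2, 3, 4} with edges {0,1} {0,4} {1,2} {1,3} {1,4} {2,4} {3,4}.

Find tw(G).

2

A width-2 tree decomposition is:
Bags: B1 = {0, 1, 4}  B2 = {1, 2, 4}  B3 = {1, 3, 4}
Tree: B1–B2, B2–B3
Every bag has size at most 3, so the width is 3 − 1 = 2 and tw(G) ≤ 2. For the lower bound, the 3 vertices {0, 1, 4} are pairwise adjacent, and any tree decomposition puts a clique entirely inside one bag — forcing width ≥ 2. Hence tw(G) = 2 exactly.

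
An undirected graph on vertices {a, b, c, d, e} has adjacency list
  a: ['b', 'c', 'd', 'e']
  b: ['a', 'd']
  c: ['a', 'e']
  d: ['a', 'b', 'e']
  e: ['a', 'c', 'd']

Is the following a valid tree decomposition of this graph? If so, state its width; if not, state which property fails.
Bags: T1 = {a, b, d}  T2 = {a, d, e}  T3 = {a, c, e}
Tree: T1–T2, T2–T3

Yes; width 2.

Every vertex of G appears in some bag (union = {a, b, c, d, e}); every edge is covered by a bag; and for each vertex v the set of bags containing v is connected in the bag tree. The decomposition is therefore valid. The largest bag has 3 vertices, so the width is 2.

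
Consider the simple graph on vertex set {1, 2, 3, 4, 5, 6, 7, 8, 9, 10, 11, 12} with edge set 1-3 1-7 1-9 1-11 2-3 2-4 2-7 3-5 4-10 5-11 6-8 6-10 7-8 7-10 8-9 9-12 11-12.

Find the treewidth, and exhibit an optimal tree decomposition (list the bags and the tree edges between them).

Treewidth 3.
One such decomposition:
Bags: B1 = {5, 9, 11, 12}  B2 = {1, 5, 9, 11}  B3 = {1, 3, 5, 9}  B4 = {1, 3, 8, 9}  B5 = {1, 3, 7, 8}  B6 = {2, 3, 7, 8}  B7 = {2, 6, 7, 8}  B8 = {2, 6, 7, 10}  B9 = {2, 4, 6, 10}
Tree: B1–B2, B2–B3, B3–B4, B4–B5, B5–B6, B6–B7, B7–B8, B8–B9

The largest bag has 4 vertices, giving width 3; this decomposition certifies tw(G) ≤ 3. For the lower bound: the 4 vertex sets {5,11,12}, {9}, {1}, {2,3,7,8} are disjoint, each induces a connected subgraph, and every pair is joined by at least one edge of G. Contracting each set to a single vertex therefore yields K_{4} as a minor, and since treewidth is minor-monotone, tw(G) ≥ tw(K_{4}) = 3. Therefore the treewidth is 3.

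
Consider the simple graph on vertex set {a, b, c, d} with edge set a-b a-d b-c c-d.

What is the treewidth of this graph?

2

A width-2 tree decomposition is:
Bags: B1 = {b, c, d}  B2 = {a, b, d}
Tree: B1–B2
Every bag has size at most 3, so the width is 3 − 1 = 2 and tw(G) ≤ 2. Since d–c–b–a–d is a cycle in G, G is not acyclic. Forests are exactly the graphs of treewidth ≤ 1, so tw(G) ≥ 2. Hence tw(G) = 2 exactly.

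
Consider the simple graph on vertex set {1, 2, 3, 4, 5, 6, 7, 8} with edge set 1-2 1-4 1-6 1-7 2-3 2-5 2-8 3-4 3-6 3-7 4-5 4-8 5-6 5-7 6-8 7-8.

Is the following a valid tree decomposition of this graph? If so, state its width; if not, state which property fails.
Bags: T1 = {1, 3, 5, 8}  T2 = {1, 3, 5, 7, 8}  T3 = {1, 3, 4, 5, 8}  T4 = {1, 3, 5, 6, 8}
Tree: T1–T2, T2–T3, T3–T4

A tree decomposition must satisfy three properties: every vertex lies in some bag; for every edge, both endpoints lie together in some bag; and for every vertex, the bags containing it form a connected subtree. Here vertex 2 appears in no bag, so the decomposition is invalid.

No — vertex 2 appears in no bag.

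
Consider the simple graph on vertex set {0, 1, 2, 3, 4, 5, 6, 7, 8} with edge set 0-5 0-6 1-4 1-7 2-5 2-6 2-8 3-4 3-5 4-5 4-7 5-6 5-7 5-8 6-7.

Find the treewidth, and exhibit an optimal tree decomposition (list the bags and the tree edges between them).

Every bag has size at most 3, so the width is 3 − 1 = 2 and tw(G) ≤ 2. Conversely, {1, 4, 7} is a clique of size 3, and the vertices of any clique must share a bag in every tree decomposition; so some bag has ≥ 3 vertices and tw(G) ≥ 2. Therefore the treewidth is 2.

Treewidth 2.
Bags: B1 = {2, 5, 8}  B2 = {2, 5, 6}  B3 = {0, 5, 6}  B4 = {5, 6, 7}  B5 = {4, 5, 7}  B6 = {1, 4, 7}  B7 = {3, 4, 5}
Tree: B1–B2, B2–B3, B3–B4, B4–B5, B5–B6, B5–B7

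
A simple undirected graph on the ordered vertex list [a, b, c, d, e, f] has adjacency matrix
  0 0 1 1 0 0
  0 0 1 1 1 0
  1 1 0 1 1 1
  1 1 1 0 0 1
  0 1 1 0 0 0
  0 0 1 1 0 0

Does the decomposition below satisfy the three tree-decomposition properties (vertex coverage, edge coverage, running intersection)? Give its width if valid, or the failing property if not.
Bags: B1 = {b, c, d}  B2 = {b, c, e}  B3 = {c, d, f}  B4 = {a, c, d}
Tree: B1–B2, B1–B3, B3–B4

Checking the three conditions: (i) the bags cover all of {a, b, c, d, e, f}; (ii) for each edge, some bag contains both endpoints; (iii) the bags containing any fixed vertex form a subtree. All hold, so the decomposition is valid with width 3 − 1 = 2.

Yes; width 2.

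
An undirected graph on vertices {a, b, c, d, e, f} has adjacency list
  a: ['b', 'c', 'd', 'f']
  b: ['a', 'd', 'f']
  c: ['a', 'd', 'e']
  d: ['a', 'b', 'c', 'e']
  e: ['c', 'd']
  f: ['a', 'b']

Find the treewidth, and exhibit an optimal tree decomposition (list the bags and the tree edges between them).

Treewidth 2.
One such decomposition:
Bags: B1 = {a, b, f}  B2 = {a, b, d}  B3 = {a, c, d}  B4 = {c, d, e}
Tree: B1–B2, B2–B3, B3–B4

Every bag has size at most 3, so the width is 3 − 1 = 2 and tw(G) ≤ 2. For the lower bound, the 3 vertices {c, d, e} are pairwise adjacent, and any tree decomposition puts a clique entirely inside one bag — forcing width ≥ 2. The upper and lower bounds meet at 2, so that is the treewidth.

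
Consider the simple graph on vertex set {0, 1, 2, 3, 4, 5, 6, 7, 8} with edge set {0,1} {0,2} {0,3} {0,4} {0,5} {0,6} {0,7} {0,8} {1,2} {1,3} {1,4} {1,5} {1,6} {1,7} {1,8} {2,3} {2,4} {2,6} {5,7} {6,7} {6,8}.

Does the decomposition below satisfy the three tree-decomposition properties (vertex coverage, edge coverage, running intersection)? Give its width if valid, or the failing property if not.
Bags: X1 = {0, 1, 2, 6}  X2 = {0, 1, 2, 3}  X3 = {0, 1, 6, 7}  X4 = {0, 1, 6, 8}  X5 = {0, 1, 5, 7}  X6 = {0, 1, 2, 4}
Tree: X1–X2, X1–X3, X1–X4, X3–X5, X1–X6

Checking the three conditions: (i) the bags cover all of {0, 1, 2, 3, 4, 5, 6, 7, 8}; (ii) for each edge, some bag contains both endpoints; (iii) the bags containing any fixed vertex form a subtree. All hold, so the decomposition is valid with width 4 − 1 = 3.

Yes; width 3.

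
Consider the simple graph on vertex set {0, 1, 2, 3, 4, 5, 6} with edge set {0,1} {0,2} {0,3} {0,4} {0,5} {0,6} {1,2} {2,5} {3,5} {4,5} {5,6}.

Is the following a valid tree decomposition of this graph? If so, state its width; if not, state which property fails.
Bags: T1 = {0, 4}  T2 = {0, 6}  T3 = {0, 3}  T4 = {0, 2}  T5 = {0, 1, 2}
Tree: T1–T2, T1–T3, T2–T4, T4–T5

No — vertex 5 appears in no bag.

A tree decomposition must satisfy three properties: every vertex lies in some bag; for every edge, both endpoints lie together in some bag; and for every vertex, the bags containing it form a connected subtree. Here vertex 5 appears in no bag, so the decomposition is invalid.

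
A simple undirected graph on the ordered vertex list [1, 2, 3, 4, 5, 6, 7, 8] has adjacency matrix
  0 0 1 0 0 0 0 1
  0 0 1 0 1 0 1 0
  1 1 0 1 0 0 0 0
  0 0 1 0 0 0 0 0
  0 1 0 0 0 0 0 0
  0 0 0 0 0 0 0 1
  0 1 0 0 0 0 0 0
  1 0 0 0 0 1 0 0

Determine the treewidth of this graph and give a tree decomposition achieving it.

The largest bag has 2 vertices, giving width 1; this decomposition certifies tw(G) ≤ 1. Any graph with an edge has treewidth ≥ 1, and G has the edge 3–2. Hence tw(G) = 1 exactly.

Treewidth 1.
One such decomposition:
Bags: B1 = {2, 3}  B2 = {1, 3}  B3 = {1, 8}  B4 = {2, 5}  B5 = {2, 7}  B6 = {3, 4}  B7 = {6, 8}
Tree: B1–B2, B2–B3, B1–B4, B4–B5, B1–B6, B3–B7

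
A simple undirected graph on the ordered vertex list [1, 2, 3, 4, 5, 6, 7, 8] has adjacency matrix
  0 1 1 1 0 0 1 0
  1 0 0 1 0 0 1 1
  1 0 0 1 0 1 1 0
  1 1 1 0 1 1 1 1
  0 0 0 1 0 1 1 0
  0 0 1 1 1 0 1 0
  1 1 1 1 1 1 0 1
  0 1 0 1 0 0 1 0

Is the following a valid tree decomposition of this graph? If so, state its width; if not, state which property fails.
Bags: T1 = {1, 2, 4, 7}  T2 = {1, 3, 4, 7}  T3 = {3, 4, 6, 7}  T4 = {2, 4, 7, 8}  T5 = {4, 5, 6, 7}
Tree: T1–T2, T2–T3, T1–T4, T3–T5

Checking the three conditions: (i) the bags cover all of {1, 2, 3, 4, 5, 6, 7, 8}; (ii) for each edge, some bag contains both endpoints; (iii) the bags containing any fixed vertex form a subtree. All hold, so the decomposition is valid with width 4 − 1 = 3.

Yes; width 3.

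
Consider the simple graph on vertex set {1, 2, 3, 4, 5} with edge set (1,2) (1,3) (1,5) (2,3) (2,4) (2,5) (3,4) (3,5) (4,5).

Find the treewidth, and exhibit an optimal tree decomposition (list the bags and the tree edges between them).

The largest bag has 4 vertices, giving width 3; this decomposition certifies tw(G) ≤ 3. For the lower bound, the 4 vertices {1, 2, 3, 5} are pairwise adjacent, and any tree decomposition puts a clique entirely inside one bag — forcing width ≥ 3. Hence tw(G) = 3 exactly.

Treewidth 3.
Bags: B1 = {2, 3, 4, 5}  B2 = {1, 2, 3, 5}
Tree: B1–B2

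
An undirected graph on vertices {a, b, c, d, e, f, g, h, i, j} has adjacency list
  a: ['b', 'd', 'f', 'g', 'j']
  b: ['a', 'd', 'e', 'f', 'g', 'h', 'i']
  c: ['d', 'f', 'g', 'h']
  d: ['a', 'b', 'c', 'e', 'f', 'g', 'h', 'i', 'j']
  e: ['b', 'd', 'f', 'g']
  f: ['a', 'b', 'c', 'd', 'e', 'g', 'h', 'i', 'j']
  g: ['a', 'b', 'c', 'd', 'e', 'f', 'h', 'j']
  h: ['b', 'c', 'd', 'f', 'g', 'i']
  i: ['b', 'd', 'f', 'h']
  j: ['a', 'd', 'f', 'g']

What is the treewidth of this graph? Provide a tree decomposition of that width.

The largest bag has 5 vertices, giving width 4; this decomposition certifies tw(G) ≤ 4. On the other hand G contains the 5-clique {a, d, f, g, j}. A clique must lie in a single bag of any decomposition, so no decomposition can have width below 4. The upper and lower bounds meet at 4, so that is the treewidth.

Treewidth 4.
Bags: B1 = {b, d, f, h, i}  B2 = {b, d, f, g, h}  B3 = {b, d, e, f, g}  B4 = {a, b, d, f, g}  B5 = {c, d, f, g, h}  B6 = {a, d, f, g, j}
Tree: B1–B2, B2–B3, B3–B4, B2–B5, B4–B6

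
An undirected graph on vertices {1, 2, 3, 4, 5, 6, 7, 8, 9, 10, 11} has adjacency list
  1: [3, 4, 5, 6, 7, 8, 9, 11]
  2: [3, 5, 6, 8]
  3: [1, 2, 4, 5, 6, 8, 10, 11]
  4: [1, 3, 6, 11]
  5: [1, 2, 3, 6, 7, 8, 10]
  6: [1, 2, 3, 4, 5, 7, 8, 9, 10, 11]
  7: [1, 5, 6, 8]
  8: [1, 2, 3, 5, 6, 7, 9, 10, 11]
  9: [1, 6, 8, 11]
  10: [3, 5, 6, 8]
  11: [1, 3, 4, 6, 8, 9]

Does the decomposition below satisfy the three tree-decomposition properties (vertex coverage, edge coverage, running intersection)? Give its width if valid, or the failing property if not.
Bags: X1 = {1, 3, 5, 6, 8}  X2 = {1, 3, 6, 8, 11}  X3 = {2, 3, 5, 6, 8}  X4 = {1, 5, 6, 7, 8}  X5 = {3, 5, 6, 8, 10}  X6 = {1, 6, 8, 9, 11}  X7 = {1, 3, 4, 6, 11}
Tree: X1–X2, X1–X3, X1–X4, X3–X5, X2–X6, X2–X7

Every vertex of G appears in some bag (union = {1, 2, 3, 4, 5, 6, 7, 8, 9, 10, 11}); every edge is covered by a bag; and for each vertex v the set of bags containing v is connected in the bag tree. The decomposition is therefore valid. The largest bag has 5 vertices, so the width is 4.

Yes; width 4.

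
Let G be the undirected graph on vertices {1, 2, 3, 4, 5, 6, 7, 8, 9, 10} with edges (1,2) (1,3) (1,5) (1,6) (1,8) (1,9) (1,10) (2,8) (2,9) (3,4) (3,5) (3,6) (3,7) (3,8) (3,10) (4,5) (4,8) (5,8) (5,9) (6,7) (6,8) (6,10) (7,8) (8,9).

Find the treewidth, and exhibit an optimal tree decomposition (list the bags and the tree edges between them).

Treewidth 3.
One optimal decomposition is:
Bags: B1 = {3, 4, 5, 8}  B2 = {1, 3, 5, 8}  B3 = {1, 3, 6, 8}  B4 = {3, 6, 7, 8}  B5 = {1, 5, 8, 9}  B6 = {1, 2, 8, 9}  B7 = {1, 3, 6, 10}
Tree: B1–B2, B2–B3, B3–B4, B2–B5, B5–B6, B3–B7

The largest bag has 4 vertices, giving width 3; this decomposition certifies tw(G) ≤ 3. Conversely, {1, 2, 8, 9} is a clique of size 4, and the vertices of any clique must share a bag in every tree decomposition; so some bag has ≥ 4 vertices and tw(G) ≥ 3. The upper and lower bounds meet at 3, so that is the treewidth.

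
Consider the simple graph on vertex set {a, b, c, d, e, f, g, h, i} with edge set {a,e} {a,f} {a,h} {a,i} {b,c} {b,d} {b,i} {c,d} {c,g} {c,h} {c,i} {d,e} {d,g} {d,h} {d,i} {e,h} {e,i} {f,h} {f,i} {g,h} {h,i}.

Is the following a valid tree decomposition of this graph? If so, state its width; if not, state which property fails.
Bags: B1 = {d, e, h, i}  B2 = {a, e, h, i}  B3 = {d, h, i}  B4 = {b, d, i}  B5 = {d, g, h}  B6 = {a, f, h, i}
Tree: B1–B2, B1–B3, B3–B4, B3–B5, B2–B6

No — vertex c appears in no bag.

A tree decomposition must satisfy three properties: every vertex lies in some bag; for every edge, both endpoints lie together in some bag; and for every vertex, the bags containing it form a connected subtree. Here vertex c appears in no bag, so the decomposition is invalid.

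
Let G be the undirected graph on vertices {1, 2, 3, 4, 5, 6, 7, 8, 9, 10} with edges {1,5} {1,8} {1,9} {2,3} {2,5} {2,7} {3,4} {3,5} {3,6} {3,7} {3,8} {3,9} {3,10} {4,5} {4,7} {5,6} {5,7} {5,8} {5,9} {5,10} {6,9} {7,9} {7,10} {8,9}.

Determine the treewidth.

A width-3 tree decomposition is:
Bags: B1 = {2, 3, 5, 7}  B2 = {3, 5, 7, 9}  B3 = {3, 5, 8, 9}  B4 = {1, 5, 8, 9}  B5 = {3, 5, 6, 9}  B6 = {3, 4, 5, 7}  B7 = {3, 5, 7, 10}
Tree: B1–B2, B2–B3, B3–B4, B3–B5, B2–B6, B2–B7
Every bag has size at most 4, so the width is 4 − 1 = 3 and tw(G) ≤ 3. On the other hand G contains the 4-clique {1, 5, 8, 9}. A clique must lie in a single bag of any decomposition, so no decomposition can have width below 3. Combining the bounds, tw(G) = 3.

3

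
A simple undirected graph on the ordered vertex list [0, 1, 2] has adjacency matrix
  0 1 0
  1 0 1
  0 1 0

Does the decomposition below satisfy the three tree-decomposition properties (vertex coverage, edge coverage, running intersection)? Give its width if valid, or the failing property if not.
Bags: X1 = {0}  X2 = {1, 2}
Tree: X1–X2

No — edge (1,0) lies in no bag.

A tree decomposition must satisfy three properties: every vertex lies in some bag; for every edge, both endpoints lie together in some bag; and for every vertex, the bags containing it form a connected subtree. Here edge (1,0) lies in no bag, so the decomposition is invalid.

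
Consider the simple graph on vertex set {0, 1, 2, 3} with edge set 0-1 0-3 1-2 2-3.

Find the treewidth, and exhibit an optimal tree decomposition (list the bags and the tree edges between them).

Each bag holds 3 vertices, so the decomposition has width 2, which upper-bounds the treewidth. The edges 2–1–0–3–2 form a cycle, so G is not a tree and its treewidth is at least 2. Combining the bounds, tw(G) = 2.

Treewidth 2.
One such decomposition:
Bags: B1 = {0, 1, 2}  B2 = {0, 2, 3}
Tree: B1–B2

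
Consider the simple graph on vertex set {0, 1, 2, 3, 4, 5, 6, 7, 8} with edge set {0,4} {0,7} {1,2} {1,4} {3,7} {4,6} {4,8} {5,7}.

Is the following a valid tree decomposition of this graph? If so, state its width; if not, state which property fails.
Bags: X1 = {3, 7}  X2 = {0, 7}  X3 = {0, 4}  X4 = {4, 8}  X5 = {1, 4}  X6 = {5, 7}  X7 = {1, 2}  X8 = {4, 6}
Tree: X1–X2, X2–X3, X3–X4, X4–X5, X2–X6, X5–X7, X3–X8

Yes; width 1.

Checking the three conditions: (i) the bags cover all of {0, 1, 2, 3, 4, 5, 6, 7, 8}; (ii) for each edge, some bag contains both endpoints; (iii) the bags containing any fixed vertex form a subtree. All hold, so the decomposition is valid with width 2 − 1 = 1.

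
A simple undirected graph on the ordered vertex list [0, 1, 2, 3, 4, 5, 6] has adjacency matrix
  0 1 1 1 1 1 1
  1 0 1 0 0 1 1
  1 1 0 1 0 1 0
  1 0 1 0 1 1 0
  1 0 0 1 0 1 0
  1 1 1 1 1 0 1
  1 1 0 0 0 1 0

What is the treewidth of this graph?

3

A width-3 tree decomposition is:
Bags: B1 = {0, 1, 2, 5}  B2 = {0, 2, 3, 5}  B3 = {0, 1, 5, 6}  B4 = {0, 3, 4, 5}
Tree: B1–B2, B1–B3, B2–B4
Every bag has size at most 4, so the width is 4 − 1 = 3 and tw(G) ≤ 3. For the lower bound, the 4 vertices {0, 1, 2, 5} are pairwise adjacent, and any tree decomposition puts a clique entirely inside one bag — forcing width ≥ 3. Therefore the treewidth is 3.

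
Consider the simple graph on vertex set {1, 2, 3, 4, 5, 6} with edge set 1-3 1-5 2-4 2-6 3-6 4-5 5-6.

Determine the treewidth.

A width-2 tree decomposition is:
Bags: B1 = {2, 4, 5}  B2 = {2, 5, 6}  B3 = {1, 5, 6}  B4 = {1, 3, 6}
Tree: B1–B2, B2–B3, B3–B4
The largest bag has 3 vertices, giving width 2; this decomposition certifies tw(G) ≤ 2. For the lower bound, G contains the cycle 4–2–6–5–4, so G is not a forest; only forests have treewidth ≤ 1, hence tw(G) ≥ 2. Combining the bounds, tw(G) = 2.

2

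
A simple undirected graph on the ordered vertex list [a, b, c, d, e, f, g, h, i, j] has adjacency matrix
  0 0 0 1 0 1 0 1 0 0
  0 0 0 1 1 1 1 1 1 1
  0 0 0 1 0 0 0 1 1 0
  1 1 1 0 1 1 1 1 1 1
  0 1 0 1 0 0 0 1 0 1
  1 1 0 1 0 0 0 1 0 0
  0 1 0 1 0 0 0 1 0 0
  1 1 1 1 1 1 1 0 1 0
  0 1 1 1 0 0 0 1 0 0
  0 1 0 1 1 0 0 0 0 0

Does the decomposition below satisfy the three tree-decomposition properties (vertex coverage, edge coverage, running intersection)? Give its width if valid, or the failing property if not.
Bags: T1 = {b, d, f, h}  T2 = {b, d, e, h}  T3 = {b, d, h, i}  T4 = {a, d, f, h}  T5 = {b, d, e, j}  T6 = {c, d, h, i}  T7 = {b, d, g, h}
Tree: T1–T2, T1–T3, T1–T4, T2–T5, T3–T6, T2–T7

Every vertex of G appears in some bag (union = {a, b, c, d, e, f, g, h, i, j}); every edge is covered by a bag; and for each vertex v the set of bags containing v is connected in the bag tree. The decomposition is therefore valid. The largest bag has 4 vertices, so the width is 3.

Yes; width 3.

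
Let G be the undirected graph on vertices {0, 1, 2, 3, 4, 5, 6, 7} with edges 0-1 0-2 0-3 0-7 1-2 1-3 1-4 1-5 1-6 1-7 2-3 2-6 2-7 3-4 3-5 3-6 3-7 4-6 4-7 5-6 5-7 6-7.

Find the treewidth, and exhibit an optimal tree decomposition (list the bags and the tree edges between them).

Treewidth 4.
One such decomposition:
Bags: B1 = {0, 1, 2, 3, 7}  B2 = {1, 2, 3, 6, 7}  B3 = {1, 3, 4, 6, 7}  B4 = {1, 3, 5, 6, 7}
Tree: B1–B2, B2–B3, B2–B4

The largest bag has 5 vertices, giving width 4; this decomposition certifies tw(G) ≤ 4. For the lower bound, the 5 vertices {0, 1, 2, 3, 7} are pairwise adjacent, and any tree decomposition puts a clique entirely inside one bag — forcing width ≥ 4. Therefore the treewidth is 4.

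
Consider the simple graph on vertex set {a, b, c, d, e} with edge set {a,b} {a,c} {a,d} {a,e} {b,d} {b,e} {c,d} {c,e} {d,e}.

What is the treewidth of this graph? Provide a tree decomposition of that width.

Each bag holds 4 vertices, so the decomposition has width 3, which upper-bounds the treewidth. On the other hand G contains the 4-clique {a, c, d, e}. A clique must lie in a single bag of any decomposition, so no decomposition can have width below 3. The upper and lower bounds meet at 3, so that is the treewidth.

Treewidth 3.
One optimal decomposition is:
Bags: B1 = {a, b, d, e}  B2 = {a, c, d, e}
Tree: B1–B2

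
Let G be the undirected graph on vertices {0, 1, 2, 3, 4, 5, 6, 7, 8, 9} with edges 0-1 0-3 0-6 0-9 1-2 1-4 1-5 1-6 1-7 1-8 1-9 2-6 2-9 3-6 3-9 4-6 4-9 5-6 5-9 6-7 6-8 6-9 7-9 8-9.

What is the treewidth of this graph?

3

A width-3 tree decomposition is:
Bags: B1 = {1, 6, 7, 9}  B2 = {1, 2, 6, 9}  B3 = {1, 4, 6, 9}  B4 = {1, 6, 8, 9}  B5 = {0, 1, 6, 9}  B6 = {0, 3, 6, 9}  B7 = {1, 5, 6, 9}
Tree: B1–B2, B1–B3, B2–B4, B2–B5, B5–B6, B2–B7
Each bag holds 4 vertices, so the decomposition has width 3, which upper-bounds the treewidth. On the other hand G contains the 4-clique {0, 1, 6, 9}. A clique must lie in a single bag of any decomposition, so no decomposition can have width below 3. Hence tw(G) = 3 exactly.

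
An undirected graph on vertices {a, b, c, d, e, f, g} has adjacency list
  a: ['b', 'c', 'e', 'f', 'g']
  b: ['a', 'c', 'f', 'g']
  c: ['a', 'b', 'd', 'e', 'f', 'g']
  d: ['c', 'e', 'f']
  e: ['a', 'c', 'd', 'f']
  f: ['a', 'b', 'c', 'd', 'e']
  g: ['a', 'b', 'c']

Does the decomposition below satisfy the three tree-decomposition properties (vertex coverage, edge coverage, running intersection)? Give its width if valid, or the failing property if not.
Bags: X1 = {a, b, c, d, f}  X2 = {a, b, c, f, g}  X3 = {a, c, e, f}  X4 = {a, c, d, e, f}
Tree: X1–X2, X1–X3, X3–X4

No — bags containing vertex d are not connected in the tree.

A tree decomposition must satisfy three properties: every vertex lies in some bag; for every edge, both endpoints lie together in some bag; and for every vertex, the bags containing it form a connected subtree. Here bags containing vertex d are not connected in the tree, so the decomposition is invalid.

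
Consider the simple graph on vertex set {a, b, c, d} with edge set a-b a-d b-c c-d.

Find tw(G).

2

A width-2 tree decomposition is:
Bags: B1 = {a, b, c}  B2 = {a, c, d}
Tree: B1–B2
Every bag has size at most 3, so the width is 3 − 1 = 2 and tw(G) ≤ 2. The edges a–b–c–d–a form a cycle, so G is not a tree and its treewidth is at least 2. Combining the bounds, tw(G) = 2.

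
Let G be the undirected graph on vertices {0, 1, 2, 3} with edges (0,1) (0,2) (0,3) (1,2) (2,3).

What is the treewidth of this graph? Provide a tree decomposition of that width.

The largest bag has 3 vertices, giving width 2; this decomposition certifies tw(G) ≤ 2. On the other hand G contains the 3-clique {0, 1, 2}. A clique must lie in a single bag of any decomposition, so no decomposition can have width below 2. Combining the bounds, tw(G) = 2.

Treewidth 2.
Bags: B1 = {0, 2, 3}  B2 = {0, 1, 2}
Tree: B1–B2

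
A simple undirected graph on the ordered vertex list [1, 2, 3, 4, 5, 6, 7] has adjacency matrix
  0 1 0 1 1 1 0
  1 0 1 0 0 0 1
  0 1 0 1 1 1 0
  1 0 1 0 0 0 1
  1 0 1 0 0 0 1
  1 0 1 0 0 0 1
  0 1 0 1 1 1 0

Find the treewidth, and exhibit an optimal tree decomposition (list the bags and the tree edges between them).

Treewidth 3.
One optimal decomposition is:
Bags: B1 = {1, 3, 6, 7}  B2 = {1, 3, 5, 7}  B3 = {1, 3, 4, 7}  B4 = {1, 2, 3, 7}
Tree: B1–B2, B2–B3, B3–B4

Every bag has size at most 4, so the width is 4 − 1 = 3 and tw(G) ≤ 3. For the lower bound: the 4 vertex sets {6,7}, {1,5}, {3}, {4} are disjoint, each induces a connected subgraph, and every pair is joined by at least one edge of G. Contracting each set to a single vertex therefore yields K_{4} as a minor, and since treewidth is minor-monotone, tw(G) ≥ tw(K_{4}) = 3. Combining the bounds, tw(G) = 3.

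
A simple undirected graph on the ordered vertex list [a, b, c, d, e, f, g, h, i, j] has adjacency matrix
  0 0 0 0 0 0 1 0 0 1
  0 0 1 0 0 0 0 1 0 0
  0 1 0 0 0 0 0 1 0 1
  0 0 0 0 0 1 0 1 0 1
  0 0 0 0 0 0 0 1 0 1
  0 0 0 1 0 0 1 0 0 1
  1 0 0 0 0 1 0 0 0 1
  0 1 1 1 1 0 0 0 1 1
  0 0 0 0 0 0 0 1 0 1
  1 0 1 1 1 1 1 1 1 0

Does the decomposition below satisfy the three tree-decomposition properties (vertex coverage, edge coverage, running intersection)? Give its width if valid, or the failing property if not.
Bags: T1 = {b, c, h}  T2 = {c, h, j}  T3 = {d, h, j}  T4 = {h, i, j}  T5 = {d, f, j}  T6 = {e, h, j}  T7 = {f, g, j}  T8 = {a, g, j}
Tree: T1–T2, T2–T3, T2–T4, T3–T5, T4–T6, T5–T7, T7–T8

Checking the three conditions: (i) the bags cover all of {a, b, c, d, e, f, g, h, i, j}; (ii) for each edge, some bag contains both endpoints; (iii) the bags containing any fixed vertex form a subtree. All hold, so the decomposition is valid with width 3 − 1 = 2.

Yes; width 2.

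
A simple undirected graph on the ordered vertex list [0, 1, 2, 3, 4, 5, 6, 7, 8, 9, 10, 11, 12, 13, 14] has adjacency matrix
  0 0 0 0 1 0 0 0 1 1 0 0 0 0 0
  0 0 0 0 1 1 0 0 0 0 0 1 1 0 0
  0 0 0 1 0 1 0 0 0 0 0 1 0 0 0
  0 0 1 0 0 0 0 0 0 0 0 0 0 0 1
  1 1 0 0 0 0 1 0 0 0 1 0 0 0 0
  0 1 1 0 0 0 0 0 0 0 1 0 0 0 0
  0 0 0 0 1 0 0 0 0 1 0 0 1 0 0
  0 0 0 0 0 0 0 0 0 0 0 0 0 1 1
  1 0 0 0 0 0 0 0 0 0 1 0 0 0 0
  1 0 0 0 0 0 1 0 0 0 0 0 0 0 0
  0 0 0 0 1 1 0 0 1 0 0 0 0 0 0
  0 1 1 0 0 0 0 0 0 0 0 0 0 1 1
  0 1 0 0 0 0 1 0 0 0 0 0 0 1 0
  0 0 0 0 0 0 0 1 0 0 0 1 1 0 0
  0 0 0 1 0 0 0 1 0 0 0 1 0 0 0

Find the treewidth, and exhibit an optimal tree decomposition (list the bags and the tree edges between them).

Every bag has size at most 4, so the width is 4 − 1 = 3 and tw(G) ≤ 3. For the lower bound: the 4 vertex sets {3,7,14}, {13}, {11}, {1,2,5,12} are disjoint, each induces a connected subgraph, and every pair is joined by at least one edge of G. Contracting each set to a single vertex therefore yields K_{4} as a minor, and since treewidth is minor-monotone, tw(G) ≥ tw(K_{4}) = 3. Combining the bounds, tw(G) = 3.

Treewidth 3.
One such decomposition:
Bags: B1 = {3, 7, 13, 14}  B2 = {3, 11, 13, 14}  B3 = {2, 3, 11, 13}  B4 = {2, 11, 12, 13}  B5 = {1, 2, 11, 12}  B6 = {1, 2, 5, 12}  B7 = {1, 5, 6, 12}  B8 = {1, 4, 5, 6}  B9 = {4, 5, 6, 10}  B10 = {4, 6, 9, 10}  B11 = {0, 4, 9, 10}  B12 = {0, 8, 9, 10}
Tree: B1–B2, B2–B3, B3–B4, B4–B5, B5–B6, B6–B7, B7–B8, B8–B9, B9–B10, B10–B11, B11–B12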